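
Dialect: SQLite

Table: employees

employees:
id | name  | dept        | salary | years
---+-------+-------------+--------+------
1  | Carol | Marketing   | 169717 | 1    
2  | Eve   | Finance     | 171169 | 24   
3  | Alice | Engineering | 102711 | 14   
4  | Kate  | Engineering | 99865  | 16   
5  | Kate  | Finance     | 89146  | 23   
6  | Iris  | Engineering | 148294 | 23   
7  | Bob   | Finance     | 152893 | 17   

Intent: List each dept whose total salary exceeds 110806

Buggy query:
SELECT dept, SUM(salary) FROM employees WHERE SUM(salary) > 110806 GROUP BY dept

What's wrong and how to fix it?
Bug: Aggregate functions cannot appear in a WHERE clause

Fix: Use HAVING (which filters groups after aggregation) instead of WHERE

Corrected query:
SELECT dept, SUM(salary) FROM employees GROUP BY dept HAVING SUM(salary) > 110806

Result:
dept        | SUM(salary)
------------+------------
Engineering | 350870     
Finance     | 413208     
Marketing   | 169717     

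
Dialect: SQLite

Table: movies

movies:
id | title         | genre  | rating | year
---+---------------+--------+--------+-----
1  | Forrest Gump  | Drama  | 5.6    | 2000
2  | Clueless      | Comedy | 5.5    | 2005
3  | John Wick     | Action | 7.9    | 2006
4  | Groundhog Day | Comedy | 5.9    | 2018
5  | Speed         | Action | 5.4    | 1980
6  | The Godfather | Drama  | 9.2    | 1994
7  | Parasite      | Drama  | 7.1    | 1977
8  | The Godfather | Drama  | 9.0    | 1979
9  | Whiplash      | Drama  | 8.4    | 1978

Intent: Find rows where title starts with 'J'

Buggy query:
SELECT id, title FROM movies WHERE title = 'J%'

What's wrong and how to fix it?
Bug: '=' compares the literal string including the % character; pattern matching needs LIKE

Fix: Replace '=' with LIKE so 'J%' is treated as a pattern

Corrected query:
SELECT id, title FROM movies WHERE title LIKE 'J%'

Result:
id | title    
---+----------
3  | John Wick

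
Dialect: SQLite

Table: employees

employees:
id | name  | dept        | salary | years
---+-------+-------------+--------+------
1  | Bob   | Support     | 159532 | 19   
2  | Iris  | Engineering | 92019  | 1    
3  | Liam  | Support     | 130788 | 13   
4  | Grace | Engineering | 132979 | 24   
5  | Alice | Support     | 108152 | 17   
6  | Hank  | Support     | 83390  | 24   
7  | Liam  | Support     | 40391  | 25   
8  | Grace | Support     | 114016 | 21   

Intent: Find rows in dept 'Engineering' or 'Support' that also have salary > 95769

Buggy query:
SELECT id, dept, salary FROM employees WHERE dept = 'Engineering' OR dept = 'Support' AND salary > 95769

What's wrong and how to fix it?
Bug: AND binds tighter than OR, so this parses as dept = 'Engineering' OR (dept = 'Support' AND salary > 95769)

Fix: Group the OR with parentheses (or use IN), then AND the threshold

Corrected query:
SELECT id, dept, salary FROM employees WHERE (dept = 'Engineering' OR dept = 'Support') AND salary > 95769

Result:
id | dept        | salary
---+-------------+-------
1  | Support     | 159532
3  | Support     | 130788
4  | Engineering | 132979
5  | Support     | 108152
8  | Support     | 114016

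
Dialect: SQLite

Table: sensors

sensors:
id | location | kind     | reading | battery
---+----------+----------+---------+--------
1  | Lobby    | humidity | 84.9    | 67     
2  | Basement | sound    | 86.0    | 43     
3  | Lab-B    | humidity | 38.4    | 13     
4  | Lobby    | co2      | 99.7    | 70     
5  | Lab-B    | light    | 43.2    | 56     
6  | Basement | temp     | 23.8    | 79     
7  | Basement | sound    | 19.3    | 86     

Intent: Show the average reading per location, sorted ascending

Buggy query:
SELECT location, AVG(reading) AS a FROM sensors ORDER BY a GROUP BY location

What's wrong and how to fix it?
Bug: GROUP BY must precede ORDER BY

Fix: Move ORDER BY to the end, after GROUP BY

Corrected query:
SELECT location, AVG(reading) AS a FROM sensors GROUP BY location ORDER BY a

Result:
location | a        
---------+----------
Lab-B    | 40.8     
Basement | 43.033333
Lobby    | 92.3     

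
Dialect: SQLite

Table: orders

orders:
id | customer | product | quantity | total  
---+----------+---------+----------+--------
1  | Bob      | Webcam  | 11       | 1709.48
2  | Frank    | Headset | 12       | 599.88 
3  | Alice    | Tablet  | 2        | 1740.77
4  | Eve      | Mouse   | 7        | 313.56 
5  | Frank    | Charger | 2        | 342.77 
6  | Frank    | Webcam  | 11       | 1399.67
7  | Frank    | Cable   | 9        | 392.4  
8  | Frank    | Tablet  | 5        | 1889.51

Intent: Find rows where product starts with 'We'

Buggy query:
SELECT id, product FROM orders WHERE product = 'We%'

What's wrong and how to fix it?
Bug: Wildcards only work with LIKE; '=' treats '%' as a literal character

Fix: Replace '=' with LIKE so 'We%' is treated as a pattern

Corrected query:
SELECT id, product FROM orders WHERE product LIKE 'We%'

Result:
id | product
---+--------
1  | Webcam 
6  | Webcam 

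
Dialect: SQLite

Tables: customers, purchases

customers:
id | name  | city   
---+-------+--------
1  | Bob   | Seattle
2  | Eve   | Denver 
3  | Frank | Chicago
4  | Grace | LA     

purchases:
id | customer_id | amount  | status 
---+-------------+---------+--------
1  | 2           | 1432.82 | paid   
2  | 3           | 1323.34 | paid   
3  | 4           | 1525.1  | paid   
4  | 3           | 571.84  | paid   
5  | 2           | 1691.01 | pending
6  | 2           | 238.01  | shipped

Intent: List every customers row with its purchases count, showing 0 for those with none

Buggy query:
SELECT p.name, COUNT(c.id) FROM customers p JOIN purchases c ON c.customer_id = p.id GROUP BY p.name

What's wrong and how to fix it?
Bug: An inner join excludes parents with zero children

Fix: Switch to LEFT JOIN to retain unmatched parent rows

Corrected query:
SELECT p.name, COUNT(c.id) FROM customers p LEFT JOIN purchases c ON c.customer_id = p.id GROUP BY p.name

Result:
name  | COUNT(c.id)
------+------------
Bob   | 0          
Eve   | 3          
Frank | 2          
Grace | 1          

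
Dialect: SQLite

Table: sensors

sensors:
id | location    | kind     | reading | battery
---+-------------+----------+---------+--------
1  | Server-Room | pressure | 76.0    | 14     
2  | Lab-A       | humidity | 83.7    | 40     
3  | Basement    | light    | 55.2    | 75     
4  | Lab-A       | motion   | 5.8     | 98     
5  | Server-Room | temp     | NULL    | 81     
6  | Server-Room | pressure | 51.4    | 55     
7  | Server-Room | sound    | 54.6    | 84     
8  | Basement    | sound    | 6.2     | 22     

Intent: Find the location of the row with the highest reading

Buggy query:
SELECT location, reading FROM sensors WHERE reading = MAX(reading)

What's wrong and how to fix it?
Bug: WHERE is evaluated per row; an aggregate over the whole table isn't defined there

Fix: Wrap MAX in a scalar subquery so WHERE compares against a single value

Corrected query:
SELECT location, reading FROM sensors WHERE reading = (SELECT MAX(reading) FROM sensors)

Result:
location | reading
---------+--------
Lab-A    | 83.7   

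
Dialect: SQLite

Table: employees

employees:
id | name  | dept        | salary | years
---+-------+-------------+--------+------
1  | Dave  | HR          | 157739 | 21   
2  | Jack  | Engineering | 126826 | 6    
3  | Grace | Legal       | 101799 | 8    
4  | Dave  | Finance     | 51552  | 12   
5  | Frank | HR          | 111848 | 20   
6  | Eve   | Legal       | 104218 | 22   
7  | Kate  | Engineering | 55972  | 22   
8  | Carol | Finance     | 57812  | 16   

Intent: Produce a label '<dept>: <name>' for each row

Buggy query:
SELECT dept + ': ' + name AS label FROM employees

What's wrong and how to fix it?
Bug: SQLite uses || for string concatenation; + coerces text to numbers (yielding 0)

Fix: Replace + with || to concatenate text

Corrected query:
SELECT dept || ': ' || name AS label FROM employees

Result:
label            
-----------------
HR: Dave         
Engineering: Jack
Legal: Grace     
Finance: Dave    
HR: Frank        
Legal: Eve       
Engineering: Kate
Finance: Carol   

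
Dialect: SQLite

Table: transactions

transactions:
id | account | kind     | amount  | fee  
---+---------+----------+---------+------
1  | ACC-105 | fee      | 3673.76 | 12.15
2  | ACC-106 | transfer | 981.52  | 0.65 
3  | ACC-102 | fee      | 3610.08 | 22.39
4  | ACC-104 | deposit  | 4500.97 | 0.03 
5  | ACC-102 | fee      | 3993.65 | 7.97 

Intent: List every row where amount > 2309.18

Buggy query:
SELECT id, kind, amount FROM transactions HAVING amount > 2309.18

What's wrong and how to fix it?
Bug: HAVING filters the output of aggregation, but this query has no GROUP BY and no aggregate functions, so SQLite rejects it (HAVING clause on a non-aggregate query); the condition here is per row

Fix: Replace HAVING with WHERE since the condition applies to individual rows

Corrected query:
SELECT id, kind, amount FROM transactions WHERE amount > 2309.18

Result:
id | kind    | amount 
---+---------+--------
1  | fee     | 3673.76
3  | fee     | 3610.08
4  | deposit | 4500.97
5  | fee     | 3993.65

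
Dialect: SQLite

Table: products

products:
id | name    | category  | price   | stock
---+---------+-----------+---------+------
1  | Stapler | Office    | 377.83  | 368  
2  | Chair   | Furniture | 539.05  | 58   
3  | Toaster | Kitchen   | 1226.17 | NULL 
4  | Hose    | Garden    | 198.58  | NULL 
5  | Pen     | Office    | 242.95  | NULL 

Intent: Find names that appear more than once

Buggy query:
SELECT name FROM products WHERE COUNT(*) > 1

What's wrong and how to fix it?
Bug: COUNT(*) is an aggregate and cannot be used in WHERE

Fix: GROUP BY name, then filter groups with HAVING COUNT(*) > 1

Corrected query:
SELECT name FROM products GROUP BY name HAVING COUNT(*) > 1

Result:
(no rows)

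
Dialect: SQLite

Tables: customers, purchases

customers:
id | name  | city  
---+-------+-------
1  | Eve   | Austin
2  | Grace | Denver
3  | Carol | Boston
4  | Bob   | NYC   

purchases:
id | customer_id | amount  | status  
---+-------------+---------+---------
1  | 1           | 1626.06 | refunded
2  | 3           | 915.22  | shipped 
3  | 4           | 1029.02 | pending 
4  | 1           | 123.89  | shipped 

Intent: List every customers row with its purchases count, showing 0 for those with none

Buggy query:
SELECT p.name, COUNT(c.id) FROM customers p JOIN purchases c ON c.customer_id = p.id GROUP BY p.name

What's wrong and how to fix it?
Bug: INNER JOIN drops customers rows that have no matching purchases rows

Fix: Use LEFT JOIN so parents without children still appear (COUNT(c.id) gives 0)

Corrected query:
SELECT p.name, COUNT(c.id) FROM customers p LEFT JOIN purchases c ON c.customer_id = p.id GROUP BY p.name

Result:
name  | COUNT(c.id)
------+------------
Bob   | 1          
Carol | 1          
Eve   | 2          
Grace | 0          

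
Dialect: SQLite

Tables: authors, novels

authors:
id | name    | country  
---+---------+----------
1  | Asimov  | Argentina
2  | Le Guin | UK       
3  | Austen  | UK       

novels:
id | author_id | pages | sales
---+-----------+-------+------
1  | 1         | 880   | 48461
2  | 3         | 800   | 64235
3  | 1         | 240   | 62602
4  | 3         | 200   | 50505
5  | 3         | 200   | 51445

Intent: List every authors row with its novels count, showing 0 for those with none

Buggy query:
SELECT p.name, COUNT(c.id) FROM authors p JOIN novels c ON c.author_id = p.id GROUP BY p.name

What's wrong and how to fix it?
Bug: INNER JOIN drops authors rows that have no matching novels rows

Fix: Switch to LEFT JOIN to retain unmatched parent rows

Corrected query:
SELECT p.name, COUNT(c.id) FROM authors p LEFT JOIN novels c ON c.author_id = p.id GROUP BY p.name

Result:
name    | COUNT(c.id)
--------+------------
Asimov  | 2          
Austen  | 3          
Le Guin | 0          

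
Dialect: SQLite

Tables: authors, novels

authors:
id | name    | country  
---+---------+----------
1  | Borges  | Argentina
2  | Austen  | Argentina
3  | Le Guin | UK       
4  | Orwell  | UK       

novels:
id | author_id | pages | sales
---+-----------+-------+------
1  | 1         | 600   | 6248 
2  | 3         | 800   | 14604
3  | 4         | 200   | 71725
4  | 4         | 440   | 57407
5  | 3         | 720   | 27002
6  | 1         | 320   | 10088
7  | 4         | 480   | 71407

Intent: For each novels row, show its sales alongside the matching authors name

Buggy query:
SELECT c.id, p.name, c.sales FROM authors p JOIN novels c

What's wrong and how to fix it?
Bug: JOIN with no ON clause produces a cartesian product; every novels row pairs with every authors row

Fix: Specify the join condition linking the foreign key to the parent id

Corrected query:
SELECT c.id, p.name, c.sales FROM authors p JOIN novels c ON c.author_id = p.id

Result:
id | name    | sales
---+---------+------
1  | Borges  | 6248 
2  | Le Guin | 14604
3  | Orwell  | 71725
4  | Orwell  | 57407
5  | Le Guin | 27002
6  | Borges  | 10088
7  | Orwell  | 71407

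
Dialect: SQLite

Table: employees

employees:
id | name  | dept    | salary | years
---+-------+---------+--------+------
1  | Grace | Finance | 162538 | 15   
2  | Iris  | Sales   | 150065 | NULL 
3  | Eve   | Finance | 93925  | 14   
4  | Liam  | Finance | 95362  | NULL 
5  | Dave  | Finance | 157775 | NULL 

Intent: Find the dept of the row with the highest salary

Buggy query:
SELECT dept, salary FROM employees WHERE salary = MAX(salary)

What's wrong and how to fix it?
Bug: MAX(salary) is an aggregate and cannot be used directly in WHERE

Fix: Wrap MAX in a scalar subquery so WHERE compares against a single value

Corrected query:
SELECT dept, salary FROM employees WHERE salary = (SELECT MAX(salary) FROM employees)

Result:
dept    | salary
--------+-------
Finance | 162538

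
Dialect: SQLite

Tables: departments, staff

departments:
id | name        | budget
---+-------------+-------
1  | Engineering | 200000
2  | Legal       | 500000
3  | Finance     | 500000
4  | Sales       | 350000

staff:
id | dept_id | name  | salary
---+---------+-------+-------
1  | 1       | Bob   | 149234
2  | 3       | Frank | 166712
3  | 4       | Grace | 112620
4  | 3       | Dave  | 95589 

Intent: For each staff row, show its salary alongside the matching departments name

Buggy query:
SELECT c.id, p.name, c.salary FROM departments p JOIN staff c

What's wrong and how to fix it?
Bug: JOIN with no ON clause produces a cartesian product; every staff row pairs with every departments row

Fix: Specify the join condition linking the foreign key to the parent id

Corrected query:
SELECT c.id, p.name, c.salary FROM departments p JOIN staff c ON c.dept_id = p.id

Result:
id | name        | salary
---+-------------+-------
1  | Engineering | 149234
2  | Finance     | 166712
3  | Sales       | 112620
4  | Finance     | 95589 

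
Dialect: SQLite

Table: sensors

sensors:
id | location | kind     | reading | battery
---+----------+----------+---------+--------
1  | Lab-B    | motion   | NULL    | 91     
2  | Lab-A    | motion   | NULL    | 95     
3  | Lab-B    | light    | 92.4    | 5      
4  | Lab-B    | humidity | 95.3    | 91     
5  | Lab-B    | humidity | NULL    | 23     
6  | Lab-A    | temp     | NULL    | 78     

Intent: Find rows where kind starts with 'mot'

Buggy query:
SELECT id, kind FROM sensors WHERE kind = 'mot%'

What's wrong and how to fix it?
Bug: Wildcards only work with LIKE; '=' treats '%' as a literal character

Fix: Use LIKE for wildcard pattern matching

Corrected query:
SELECT id, kind FROM sensors WHERE kind LIKE 'mot%'

Result:
id | kind  
---+-------
1  | motion
2  | motion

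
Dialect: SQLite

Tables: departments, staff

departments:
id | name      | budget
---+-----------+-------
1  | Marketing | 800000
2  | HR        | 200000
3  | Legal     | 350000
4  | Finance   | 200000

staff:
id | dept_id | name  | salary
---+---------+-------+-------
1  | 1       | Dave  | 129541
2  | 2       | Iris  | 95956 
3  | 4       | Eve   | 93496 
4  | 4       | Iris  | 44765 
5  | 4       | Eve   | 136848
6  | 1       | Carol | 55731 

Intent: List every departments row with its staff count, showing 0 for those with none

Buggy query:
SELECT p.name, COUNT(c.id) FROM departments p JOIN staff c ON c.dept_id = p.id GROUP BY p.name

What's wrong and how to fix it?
Bug: An inner join excludes parents with zero children

Fix: Use LEFT JOIN so parents without children still appear (COUNT(c.id) gives 0)

Corrected query:
SELECT p.name, COUNT(c.id) FROM departments p LEFT JOIN staff c ON c.dept_id = p.id GROUP BY p.name

Result:
name      | COUNT(c.id)
----------+------------
Finance   | 3          
HR        | 1          
Legal     | 0          
Marketing | 2          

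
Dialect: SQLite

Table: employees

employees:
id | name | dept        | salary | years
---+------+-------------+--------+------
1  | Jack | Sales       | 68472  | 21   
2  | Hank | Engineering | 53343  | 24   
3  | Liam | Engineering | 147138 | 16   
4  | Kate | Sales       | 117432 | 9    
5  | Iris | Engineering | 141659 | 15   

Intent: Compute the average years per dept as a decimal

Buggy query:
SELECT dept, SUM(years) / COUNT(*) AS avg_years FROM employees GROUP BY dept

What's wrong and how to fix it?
Bug: SUM(years) and COUNT(*) are both integers; the division truncates the fractional part

Fix: Multiply by 1.0 (or CAST to REAL) to force floating-point division

Corrected query:
SELECT dept, SUM(years) * 1.0 / COUNT(*) AS avg_years FROM employees GROUP BY dept

Result:
dept        | avg_years
------------+----------
Engineering | 18.333333
Sales       | 15       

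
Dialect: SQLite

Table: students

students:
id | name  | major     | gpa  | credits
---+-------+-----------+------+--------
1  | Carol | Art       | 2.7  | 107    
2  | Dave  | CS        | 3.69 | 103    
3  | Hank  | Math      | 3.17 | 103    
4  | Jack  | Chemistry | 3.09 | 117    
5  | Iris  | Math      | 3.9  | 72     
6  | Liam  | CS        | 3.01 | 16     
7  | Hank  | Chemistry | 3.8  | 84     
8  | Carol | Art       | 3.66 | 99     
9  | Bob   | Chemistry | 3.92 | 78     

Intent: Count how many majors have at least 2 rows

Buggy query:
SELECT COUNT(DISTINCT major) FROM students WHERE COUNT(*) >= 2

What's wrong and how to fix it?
Bug: WHERE filters individual rows, not groups, so a group-level COUNT is invalid there

Fix: Use a subquery that GROUPs and filters with HAVING, then count its rows

Corrected query:
SELECT COUNT(*) FROM (SELECT major FROM students GROUP BY major HAVING COUNT(*) >= 2)

Result:
COUNT(*)
--------
4       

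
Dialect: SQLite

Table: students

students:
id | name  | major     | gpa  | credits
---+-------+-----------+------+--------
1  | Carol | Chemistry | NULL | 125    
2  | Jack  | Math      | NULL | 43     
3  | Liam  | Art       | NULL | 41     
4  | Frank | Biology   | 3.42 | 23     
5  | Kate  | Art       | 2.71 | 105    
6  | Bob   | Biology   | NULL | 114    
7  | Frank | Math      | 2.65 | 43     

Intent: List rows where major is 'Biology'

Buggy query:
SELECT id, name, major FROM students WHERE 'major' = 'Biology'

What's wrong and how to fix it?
Bug: 'major' in single quotes is a string literal, not the column; the comparison is literal-vs-literal and never true

Fix: Reference the column as major without single quotes

Corrected query:
SELECT id, name, major FROM students WHERE major = 'Biology'

Result:
id | name  | major  
---+-------+--------
4  | Frank | Biology
6  | Bob   | Biology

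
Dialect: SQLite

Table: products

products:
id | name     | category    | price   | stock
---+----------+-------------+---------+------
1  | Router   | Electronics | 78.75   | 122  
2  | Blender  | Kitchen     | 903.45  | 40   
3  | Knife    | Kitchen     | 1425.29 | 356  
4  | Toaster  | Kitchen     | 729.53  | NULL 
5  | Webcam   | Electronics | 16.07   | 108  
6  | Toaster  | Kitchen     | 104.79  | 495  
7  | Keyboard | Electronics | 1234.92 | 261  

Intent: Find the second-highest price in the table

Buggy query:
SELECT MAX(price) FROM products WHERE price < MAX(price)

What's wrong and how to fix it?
Bug: MAX(price) on the right of the comparison is an aggregate-in-WHERE error

Fix: Put the inner MAX in a scalar subquery

Corrected query:
SELECT MAX(price) FROM products WHERE price < (SELECT MAX(price) FROM products)

Result:
MAX(price)
----------
1234.92   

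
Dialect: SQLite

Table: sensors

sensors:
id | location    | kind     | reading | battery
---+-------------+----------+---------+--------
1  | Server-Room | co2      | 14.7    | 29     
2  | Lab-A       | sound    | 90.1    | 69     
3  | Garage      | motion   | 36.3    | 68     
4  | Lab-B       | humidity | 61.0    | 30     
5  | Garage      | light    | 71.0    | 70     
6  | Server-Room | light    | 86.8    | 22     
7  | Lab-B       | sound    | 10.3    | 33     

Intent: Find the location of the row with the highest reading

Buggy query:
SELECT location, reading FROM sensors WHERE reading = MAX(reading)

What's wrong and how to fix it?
Bug: WHERE is evaluated per row; an aggregate over the whole table isn't defined there

Fix: Use a subquery: WHERE reading = (SELECT MAX(reading) FROM sensors)

Corrected query:
SELECT location, reading FROM sensors WHERE reading = (SELECT MAX(reading) FROM sensors)

Result:
location | reading
---------+--------
Lab-A    | 90.1   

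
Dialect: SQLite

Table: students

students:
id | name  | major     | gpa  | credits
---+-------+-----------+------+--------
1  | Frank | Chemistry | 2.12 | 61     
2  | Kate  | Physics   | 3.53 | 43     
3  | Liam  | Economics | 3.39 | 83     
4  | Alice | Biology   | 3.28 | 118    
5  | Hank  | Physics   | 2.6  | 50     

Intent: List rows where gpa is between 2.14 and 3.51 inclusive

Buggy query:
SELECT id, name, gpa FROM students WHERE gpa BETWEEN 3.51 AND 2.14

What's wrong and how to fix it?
Bug: BETWEEN expects the lower bound first; with 3.51 AND 2.14 the range is empty

Fix: Swap the bounds so the smaller value comes first

Corrected query:
SELECT id, name, gpa FROM students WHERE gpa BETWEEN 2.14 AND 3.51

Result:
id | name  | gpa 
---+-------+-----
3  | Liam  | 3.39
4  | Alice | 3.28
5  | Hank  | 2.6 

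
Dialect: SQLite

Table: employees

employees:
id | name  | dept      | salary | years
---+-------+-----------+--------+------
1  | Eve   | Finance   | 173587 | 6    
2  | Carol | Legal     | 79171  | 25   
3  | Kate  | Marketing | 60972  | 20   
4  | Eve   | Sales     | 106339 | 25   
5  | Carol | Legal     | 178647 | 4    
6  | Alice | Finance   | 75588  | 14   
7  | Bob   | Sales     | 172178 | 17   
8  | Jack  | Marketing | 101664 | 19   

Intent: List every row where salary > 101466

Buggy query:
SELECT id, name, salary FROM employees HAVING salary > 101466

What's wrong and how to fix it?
Bug: This is a non-aggregate query (no GROUP BY, no aggregates), so in SQLite the HAVING clause is invalid here; a row-level condition belongs in WHERE

Fix: Use WHERE for row-level filtering

Corrected query:
SELECT id, name, salary FROM employees WHERE salary > 101466

Result:
id | name  | salary
---+-------+-------
1  | Eve   | 173587
4  | Eve   | 106339
5  | Carol | 178647
7  | Bob   | 172178
8  | Jack  | 101664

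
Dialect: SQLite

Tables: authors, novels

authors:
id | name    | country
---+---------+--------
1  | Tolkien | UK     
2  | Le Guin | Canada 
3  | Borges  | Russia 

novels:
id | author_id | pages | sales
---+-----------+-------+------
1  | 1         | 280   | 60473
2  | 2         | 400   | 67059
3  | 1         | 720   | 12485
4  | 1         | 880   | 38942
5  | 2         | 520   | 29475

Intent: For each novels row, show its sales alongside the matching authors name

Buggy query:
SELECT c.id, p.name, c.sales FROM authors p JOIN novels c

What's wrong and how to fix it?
Bug: JOIN with no ON clause produces a cartesian product; every novels row pairs with every authors row

Fix: Specify the join condition linking the foreign key to the parent id

Corrected query:
SELECT c.id, p.name, c.sales FROM authors p JOIN novels c ON c.author_id = p.id

Result:
id | name    | sales
---+---------+------
1  | Tolkien | 60473
2  | Le Guin | 67059
3  | Tolkien | 12485
4  | Tolkien | 38942
5  | Le Guin | 29475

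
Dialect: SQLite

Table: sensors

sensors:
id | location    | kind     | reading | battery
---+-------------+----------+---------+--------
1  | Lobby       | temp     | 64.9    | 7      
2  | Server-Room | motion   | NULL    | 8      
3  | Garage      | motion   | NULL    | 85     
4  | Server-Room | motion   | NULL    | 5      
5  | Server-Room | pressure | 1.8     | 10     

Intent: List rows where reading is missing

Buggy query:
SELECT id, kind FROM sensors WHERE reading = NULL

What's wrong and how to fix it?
Bug: '= NULL' is always unknown in SQL three-valued logic, so no rows match

Fix: Replace '= NULL' with 'IS NULL'

Corrected query:
SELECT id, kind FROM sensors WHERE reading IS NULL

Result:
id | kind  
---+-------
2  | motion
3  | motion
4  | motion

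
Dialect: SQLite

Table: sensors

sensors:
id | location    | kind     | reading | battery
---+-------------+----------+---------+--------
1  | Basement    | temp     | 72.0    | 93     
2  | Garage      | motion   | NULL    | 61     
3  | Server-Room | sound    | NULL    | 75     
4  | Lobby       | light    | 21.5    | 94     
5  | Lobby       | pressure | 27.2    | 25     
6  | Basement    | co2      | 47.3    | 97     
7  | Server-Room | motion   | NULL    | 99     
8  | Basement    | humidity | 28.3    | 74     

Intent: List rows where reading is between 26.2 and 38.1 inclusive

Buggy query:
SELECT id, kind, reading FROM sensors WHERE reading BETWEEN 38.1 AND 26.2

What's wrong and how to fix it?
Bug: BETWEEN expects the lower bound first; with 38.1 AND 26.2 the range is empty

Fix: Write BETWEEN 26.2 AND 38.1

Corrected query:
SELECT id, kind, reading FROM sensors WHERE reading BETWEEN 26.2 AND 38.1

Result:
id | kind     | reading
---+----------+--------
5  | pressure | 27.2   
8  | humidity | 28.3   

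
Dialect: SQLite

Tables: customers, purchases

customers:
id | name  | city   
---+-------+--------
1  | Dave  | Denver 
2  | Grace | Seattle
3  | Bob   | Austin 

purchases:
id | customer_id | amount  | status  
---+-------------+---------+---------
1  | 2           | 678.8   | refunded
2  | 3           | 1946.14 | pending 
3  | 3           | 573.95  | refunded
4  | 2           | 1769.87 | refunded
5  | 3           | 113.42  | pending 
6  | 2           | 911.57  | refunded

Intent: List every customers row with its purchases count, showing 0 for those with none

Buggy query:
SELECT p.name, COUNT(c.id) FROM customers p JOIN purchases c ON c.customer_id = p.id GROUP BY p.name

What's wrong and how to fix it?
Bug: An inner join excludes parents with zero children

Fix: Switch to LEFT JOIN to retain unmatched parent rows

Corrected query:
SELECT p.name, COUNT(c.id) FROM customers p LEFT JOIN purchases c ON c.customer_id = p.id GROUP BY p.name

Result:
name  | COUNT(c.id)
------+------------
Bob   | 3          
Dave  | 0          
Grace | 3          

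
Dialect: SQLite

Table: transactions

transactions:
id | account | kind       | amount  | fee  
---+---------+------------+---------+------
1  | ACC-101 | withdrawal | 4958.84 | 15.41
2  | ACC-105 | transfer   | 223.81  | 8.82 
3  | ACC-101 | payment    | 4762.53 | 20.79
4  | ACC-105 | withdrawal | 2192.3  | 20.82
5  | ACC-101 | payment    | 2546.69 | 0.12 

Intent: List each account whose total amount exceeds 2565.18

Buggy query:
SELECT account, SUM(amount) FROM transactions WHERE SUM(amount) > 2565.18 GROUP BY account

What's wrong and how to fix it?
Bug: SUM(amount) is an aggregate, but WHERE filters rows before aggregation

Fix: Move the aggregate condition to a HAVING clause

Corrected query:
SELECT account, SUM(amount) FROM transactions GROUP BY account HAVING SUM(amount) > 2565.18

Result:
account | SUM(amount)
--------+------------
ACC-101 | 12268.06   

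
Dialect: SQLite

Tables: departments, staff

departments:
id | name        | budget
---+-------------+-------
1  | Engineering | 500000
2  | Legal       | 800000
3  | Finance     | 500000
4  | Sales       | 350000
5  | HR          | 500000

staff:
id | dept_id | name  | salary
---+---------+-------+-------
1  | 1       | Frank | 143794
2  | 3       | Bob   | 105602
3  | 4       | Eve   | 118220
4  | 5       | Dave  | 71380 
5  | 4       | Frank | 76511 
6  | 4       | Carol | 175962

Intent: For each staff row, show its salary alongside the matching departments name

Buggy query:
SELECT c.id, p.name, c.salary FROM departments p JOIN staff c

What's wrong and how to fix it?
Bug: JOIN with no ON clause produces a cartesian product; every staff row pairs with every departments row

Fix: Add ON c.dept_id = p.id to the JOIN

Corrected query:
SELECT c.id, p.name, c.salary FROM departments p JOIN staff c ON c.dept_id = p.id

Result:
id | name        | salary
---+-------------+-------
1  | Engineering | 143794
2  | Finance     | 105602
3  | Sales       | 118220
4  | HR          | 71380 
5  | Sales       | 76511 
6  | Sales       | 175962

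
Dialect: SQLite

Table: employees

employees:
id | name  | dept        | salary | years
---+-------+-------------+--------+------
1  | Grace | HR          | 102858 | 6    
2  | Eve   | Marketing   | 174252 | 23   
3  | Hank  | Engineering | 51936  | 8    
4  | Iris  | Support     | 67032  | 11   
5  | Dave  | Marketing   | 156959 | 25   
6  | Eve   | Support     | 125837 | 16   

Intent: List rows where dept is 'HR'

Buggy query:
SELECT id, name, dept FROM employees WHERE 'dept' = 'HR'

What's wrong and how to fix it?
Bug: Single quotes denote string literals in SQL; the column name is being compared as a constant string

Fix: Reference the column as dept without single quotes

Corrected query:
SELECT id, name, dept FROM employees WHERE dept = 'HR'

Result:
id | name  | dept
---+-------+-----
1  | Grace | HR  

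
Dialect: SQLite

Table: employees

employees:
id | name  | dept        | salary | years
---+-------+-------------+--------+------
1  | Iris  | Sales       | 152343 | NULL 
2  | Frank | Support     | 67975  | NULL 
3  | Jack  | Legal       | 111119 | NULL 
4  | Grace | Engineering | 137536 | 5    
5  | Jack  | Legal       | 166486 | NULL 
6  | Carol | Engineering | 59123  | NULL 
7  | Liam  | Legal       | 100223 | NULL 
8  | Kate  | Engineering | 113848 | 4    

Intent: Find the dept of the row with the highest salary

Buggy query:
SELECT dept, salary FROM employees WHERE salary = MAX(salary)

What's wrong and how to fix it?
Bug: WHERE is evaluated per row; an aggregate over the whole table isn't defined there

Fix: Use a subquery: WHERE salary = (SELECT MAX(salary) FROM employees)

Corrected query:
SELECT dept, salary FROM employees WHERE salary = (SELECT MAX(salary) FROM employees)

Result:
dept  | salary
------+-------
Legal | 166486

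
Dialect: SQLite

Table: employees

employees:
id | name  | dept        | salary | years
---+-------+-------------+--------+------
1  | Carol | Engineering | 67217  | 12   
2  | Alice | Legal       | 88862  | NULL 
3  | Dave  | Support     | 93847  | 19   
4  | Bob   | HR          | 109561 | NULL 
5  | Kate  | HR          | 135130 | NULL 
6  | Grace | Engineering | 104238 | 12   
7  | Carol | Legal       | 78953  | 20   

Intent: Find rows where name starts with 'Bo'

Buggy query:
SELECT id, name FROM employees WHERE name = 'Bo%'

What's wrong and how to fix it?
Bug: '=' compares the literal string including the % character; pattern matching needs LIKE

Fix: Replace '=' with LIKE so 'Bo%' is treated as a pattern

Corrected query:
SELECT id, name FROM employees WHERE name LIKE 'Bo%'

Result:
id | name
---+-----
4  | Bob 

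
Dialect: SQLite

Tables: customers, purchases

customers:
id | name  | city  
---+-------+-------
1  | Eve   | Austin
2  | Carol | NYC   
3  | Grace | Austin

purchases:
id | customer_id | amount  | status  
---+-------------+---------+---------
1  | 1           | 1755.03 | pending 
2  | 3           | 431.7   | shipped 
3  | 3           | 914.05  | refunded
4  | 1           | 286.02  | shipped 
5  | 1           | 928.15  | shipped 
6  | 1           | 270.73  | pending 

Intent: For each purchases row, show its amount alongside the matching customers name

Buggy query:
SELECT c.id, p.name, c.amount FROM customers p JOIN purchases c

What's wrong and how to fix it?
Bug: Missing join condition: each purchases row is matched to all customers rows instead of just its own

Fix: Specify the join condition linking the foreign key to the parent id

Corrected query:
SELECT c.id, p.name, c.amount FROM customers p JOIN purchases c ON c.customer_id = p.id

Result:
id | name  | amount 
---+-------+--------
1  | Eve   | 1755.03
2  | Grace | 431.7  
3  | Grace | 914.05 
4  | Eve   | 286.02 
5  | Eve   | 928.15 
6  | Eve   | 270.73 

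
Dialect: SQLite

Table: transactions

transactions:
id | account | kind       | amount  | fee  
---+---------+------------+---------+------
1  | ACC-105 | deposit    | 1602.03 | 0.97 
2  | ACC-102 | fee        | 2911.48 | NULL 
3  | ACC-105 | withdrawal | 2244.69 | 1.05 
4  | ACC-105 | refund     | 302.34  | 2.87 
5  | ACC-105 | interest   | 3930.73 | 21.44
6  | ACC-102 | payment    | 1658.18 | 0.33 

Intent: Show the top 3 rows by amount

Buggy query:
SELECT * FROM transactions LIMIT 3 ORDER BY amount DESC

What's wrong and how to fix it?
Bug: ORDER BY cannot follow LIMIT; LIMIT is the final clause

Fix: Swap the clauses: ORDER BY first, then LIMIT

Corrected query:
SELECT * FROM transactions ORDER BY amount DESC LIMIT 3

Result:
id | account | kind       | amount  | fee  
---+---------+------------+---------+------
5  | ACC-105 | interest   | 3930.73 | 21.44
2  | ACC-102 | fee        | 2911.48 | NULL 
3  | ACC-105 | withdrawal | 2244.69 | 1.05 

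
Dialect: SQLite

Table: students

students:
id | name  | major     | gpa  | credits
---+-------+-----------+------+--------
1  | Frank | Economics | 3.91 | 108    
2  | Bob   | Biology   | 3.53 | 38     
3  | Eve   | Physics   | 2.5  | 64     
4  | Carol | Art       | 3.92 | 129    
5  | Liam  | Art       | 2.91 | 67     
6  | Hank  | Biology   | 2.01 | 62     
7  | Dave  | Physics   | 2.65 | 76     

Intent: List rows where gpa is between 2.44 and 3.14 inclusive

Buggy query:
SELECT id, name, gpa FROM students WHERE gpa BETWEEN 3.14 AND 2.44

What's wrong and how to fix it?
Bug: BETWEEN expects the lower bound first; with 3.14 AND 2.44 the range is empty

Fix: Write BETWEEN 2.44 AND 3.14

Corrected query:
SELECT id, name, gpa FROM students WHERE gpa BETWEEN 2.44 AND 3.14

Result:
id | name | gpa 
---+------+-----
3  | Eve  | 2.5 
5  | Liam | 2.91
7  | Dave | 2.65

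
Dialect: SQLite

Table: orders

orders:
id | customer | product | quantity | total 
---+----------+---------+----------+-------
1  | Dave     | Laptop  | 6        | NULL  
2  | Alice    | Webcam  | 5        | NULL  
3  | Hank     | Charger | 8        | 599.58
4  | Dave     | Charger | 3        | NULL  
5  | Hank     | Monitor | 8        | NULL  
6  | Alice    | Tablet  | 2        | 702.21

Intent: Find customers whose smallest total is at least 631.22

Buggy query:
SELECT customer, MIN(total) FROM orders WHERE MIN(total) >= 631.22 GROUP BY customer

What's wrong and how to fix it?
Bug: MIN() in WHERE is a misuse of aggregate

Fix: Replace WHERE with HAVING after the GROUP BY

Corrected query:
SELECT customer, MIN(total) FROM orders GROUP BY customer HAVING MIN(total) >= 631.22

Result:
customer | MIN(total)
---------+-----------
Alice    | 702.21    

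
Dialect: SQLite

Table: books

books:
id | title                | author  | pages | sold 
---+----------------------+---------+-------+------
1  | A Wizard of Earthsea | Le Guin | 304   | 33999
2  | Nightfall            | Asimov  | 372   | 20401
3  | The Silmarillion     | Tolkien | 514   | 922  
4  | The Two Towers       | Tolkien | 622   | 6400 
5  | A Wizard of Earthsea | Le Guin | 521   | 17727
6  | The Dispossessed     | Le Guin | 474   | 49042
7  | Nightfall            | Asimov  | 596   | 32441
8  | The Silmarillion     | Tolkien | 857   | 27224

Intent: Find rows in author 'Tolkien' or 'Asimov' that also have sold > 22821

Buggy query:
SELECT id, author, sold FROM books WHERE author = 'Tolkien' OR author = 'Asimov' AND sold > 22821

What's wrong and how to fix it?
Bug: AND binds tighter than OR, so this parses as author = 'Tolkien' OR (author = 'Asimov' AND sold > 22821)

Fix: Add parentheses around the OR so the AND applies to both alternatives

Corrected query:
SELECT id, author, sold FROM books WHERE (author = 'Tolkien' OR author = 'Asimov') AND sold > 22821

Result:
id | author  | sold 
---+---------+------
7  | Asimov  | 32441
8  | Tolkien | 27224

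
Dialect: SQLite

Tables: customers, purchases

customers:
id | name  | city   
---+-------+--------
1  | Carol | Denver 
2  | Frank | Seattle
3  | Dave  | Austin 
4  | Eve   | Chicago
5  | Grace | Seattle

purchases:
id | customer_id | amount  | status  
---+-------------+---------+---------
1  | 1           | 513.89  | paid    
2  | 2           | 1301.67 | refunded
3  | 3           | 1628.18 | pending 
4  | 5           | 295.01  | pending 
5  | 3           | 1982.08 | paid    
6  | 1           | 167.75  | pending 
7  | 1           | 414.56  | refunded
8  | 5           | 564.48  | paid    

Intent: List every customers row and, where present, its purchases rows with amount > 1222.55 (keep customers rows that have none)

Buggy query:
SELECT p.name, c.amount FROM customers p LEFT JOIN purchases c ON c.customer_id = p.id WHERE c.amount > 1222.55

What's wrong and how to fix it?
Bug: Filtering c.amount in WHERE discards the NULL rows produced by LEFT JOIN, turning it into an inner join

Fix: Put 'c.amount > 1222.55' in the JOIN's ON clause instead of WHERE

Corrected query:
SELECT p.name, c.amount FROM customers p LEFT JOIN purchases c ON c.customer_id = p.id AND c.amount > 1222.55

Result:
name  | amount 
------+--------
Carol | NULL   
Frank | 1301.67
Dave  | 1628.18
Dave  | 1982.08
Eve   | NULL   
Grace | NULL   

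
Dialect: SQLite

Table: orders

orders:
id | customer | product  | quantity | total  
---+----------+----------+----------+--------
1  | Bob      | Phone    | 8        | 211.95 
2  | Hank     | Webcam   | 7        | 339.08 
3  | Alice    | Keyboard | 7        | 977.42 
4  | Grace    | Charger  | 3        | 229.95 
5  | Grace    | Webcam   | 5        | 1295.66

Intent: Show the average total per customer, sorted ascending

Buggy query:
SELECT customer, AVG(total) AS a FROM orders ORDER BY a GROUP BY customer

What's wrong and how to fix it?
Bug: ORDER BY appears before GROUP BY; SQL clause order requires GROUP BY first

Fix: Move ORDER BY to the end, after GROUP BY

Corrected query:
SELECT customer, AVG(total) AS a FROM orders GROUP BY customer ORDER BY a

Result:
customer | a      
---------+--------
Bob      | 211.95 
Hank     | 339.08 
Grace    | 762.805
Alice    | 977.42 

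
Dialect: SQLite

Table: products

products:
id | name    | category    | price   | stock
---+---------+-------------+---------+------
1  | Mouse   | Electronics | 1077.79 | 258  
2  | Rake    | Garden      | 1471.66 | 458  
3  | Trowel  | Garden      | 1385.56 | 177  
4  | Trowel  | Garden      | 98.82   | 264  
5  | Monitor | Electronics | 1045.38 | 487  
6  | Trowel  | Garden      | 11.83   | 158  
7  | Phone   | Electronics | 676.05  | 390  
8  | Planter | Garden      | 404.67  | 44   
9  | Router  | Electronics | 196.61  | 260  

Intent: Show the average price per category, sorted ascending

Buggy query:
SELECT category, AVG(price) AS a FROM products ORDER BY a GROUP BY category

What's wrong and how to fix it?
Bug: ORDER BY appears before GROUP BY; SQL clause order requires GROUP BY first

Fix: Reorder: SELECT … FROM … GROUP BY … ORDER BY …

Corrected query:
SELECT category, AVG(price) AS a FROM products GROUP BY category ORDER BY a

Result:
category    | a       
------------+---------
Garden      | 674.508 
Electronics | 748.9575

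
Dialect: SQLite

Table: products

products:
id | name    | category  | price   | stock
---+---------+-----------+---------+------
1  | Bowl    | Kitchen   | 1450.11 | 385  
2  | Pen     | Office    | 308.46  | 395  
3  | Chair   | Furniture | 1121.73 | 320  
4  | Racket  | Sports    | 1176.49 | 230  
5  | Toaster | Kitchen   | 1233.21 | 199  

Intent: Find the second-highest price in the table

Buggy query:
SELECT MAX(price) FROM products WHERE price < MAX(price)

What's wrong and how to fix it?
Bug: The inner MAX is an aggregate inside WHERE, which is not allowed

Fix: Compute the overall MAX in a subquery, then take MAX of rows below it

Corrected query:
SELECT MAX(price) FROM products WHERE price < (SELECT MAX(price) FROM products)

Result:
MAX(price)
----------
1233.21   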